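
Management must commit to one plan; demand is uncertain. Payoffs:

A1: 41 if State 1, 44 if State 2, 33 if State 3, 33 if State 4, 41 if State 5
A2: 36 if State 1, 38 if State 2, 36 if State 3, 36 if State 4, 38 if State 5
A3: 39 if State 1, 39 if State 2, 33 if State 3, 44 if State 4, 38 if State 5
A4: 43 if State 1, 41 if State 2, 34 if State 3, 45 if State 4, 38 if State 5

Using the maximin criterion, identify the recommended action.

A2

Row minima: A1=33, A2=36, A3=33, A4=34
Best worst-case = 36 → A2.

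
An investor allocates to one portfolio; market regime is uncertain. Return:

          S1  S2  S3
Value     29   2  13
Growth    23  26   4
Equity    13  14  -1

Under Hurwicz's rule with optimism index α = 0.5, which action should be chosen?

Value

Value: 0.5·29 + 0.5·2 = 15.5
Growth: 0.5·26 + 0.5·4 = 15
Equity: 0.5·14 + 0.5·(-1) = 6.5
Highest Hurwicz score = 15.5 → Value.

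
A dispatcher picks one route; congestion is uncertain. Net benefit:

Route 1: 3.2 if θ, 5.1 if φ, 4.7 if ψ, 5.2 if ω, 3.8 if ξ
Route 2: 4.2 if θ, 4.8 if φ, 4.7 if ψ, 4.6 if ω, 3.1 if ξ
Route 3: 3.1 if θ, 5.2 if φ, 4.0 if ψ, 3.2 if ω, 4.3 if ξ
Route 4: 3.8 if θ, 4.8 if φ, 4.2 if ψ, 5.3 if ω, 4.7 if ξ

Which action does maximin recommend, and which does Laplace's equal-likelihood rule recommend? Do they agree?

Row minima: Route 1=3.2, Route 2=3.1, Route 3=3.1, Route 4=3.8
Best worst-case = 3.8 → Route 4.
Row averages: Route 1=4.4, Route 2=4.28, Route 3=3.96, Route 4=4.56
Highest average = 4.56 → Route 4.

maximin → Route 4; laplace → Route 4 (agree)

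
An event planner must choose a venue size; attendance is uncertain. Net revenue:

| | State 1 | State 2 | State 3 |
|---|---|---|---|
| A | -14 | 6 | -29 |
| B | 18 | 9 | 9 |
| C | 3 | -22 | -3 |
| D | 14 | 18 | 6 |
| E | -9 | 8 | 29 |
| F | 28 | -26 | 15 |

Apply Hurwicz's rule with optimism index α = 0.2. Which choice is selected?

B

A: 0.2·6 + 0.8·(-29) = -22
B: 0.2·18 + 0.8·9 = 10.8
C: 0.2·3 + 0.8·(-22) = -17
D: 0.2·18 + 0.8·6 = 8.4
E: 0.2·29 + 0.8·(-9) = -1.4
F: 0.2·28 + 0.8·(-26) = -15.2
Highest Hurwicz score = 10.8 → B.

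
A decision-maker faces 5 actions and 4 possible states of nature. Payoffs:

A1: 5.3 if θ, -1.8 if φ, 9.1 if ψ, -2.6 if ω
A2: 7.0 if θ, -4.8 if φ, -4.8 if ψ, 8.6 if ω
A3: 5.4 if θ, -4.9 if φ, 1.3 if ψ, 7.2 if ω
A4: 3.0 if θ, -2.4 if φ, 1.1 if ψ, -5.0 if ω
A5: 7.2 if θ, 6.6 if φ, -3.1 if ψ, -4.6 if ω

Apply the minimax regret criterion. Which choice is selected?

A1

Column bests: θ=7.2, φ=6.6, ψ=9.1, ω=8.6.
A1 regrets: 1.9, 8.4, 0.0, 11.2 → max 11.2
A2 regrets: 0.2, 11.4, 13.9, 0.0 → max 13.9
A3 regrets: 1.8, 11.5, 7.8, 1.4 → max 11.5
A4 regrets: 4.2, 9.0, 8.0, 13.6 → max 13.6
A5 regrets: 0.0, 0.0, 12.2, 13.2 → max 13.2
Smallest max regret = 11.2 → A1.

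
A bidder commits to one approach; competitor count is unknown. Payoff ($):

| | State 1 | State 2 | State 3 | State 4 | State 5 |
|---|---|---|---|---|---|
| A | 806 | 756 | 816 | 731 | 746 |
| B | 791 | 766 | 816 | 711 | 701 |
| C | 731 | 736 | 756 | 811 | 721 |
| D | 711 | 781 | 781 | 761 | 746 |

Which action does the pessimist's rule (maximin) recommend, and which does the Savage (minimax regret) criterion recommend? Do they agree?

maximin → A; minimax regret → C (disagree)

Row minima: A=731, B=701, C=721, D=711
Best worst-case = 731 → A.
Column bests: State 1=806, State 2=781, State 3=816, State 4=811, State 5=746.
A regrets: 0, 25, 0, 80, 0 → max 80
B regrets: 15, 15, 0, 100, 45 → max 100
C regrets: 75, 45, 60, 0, 25 → max 75
D regrets: 95, 0, 35, 50, 0 → max 95
Smallest max regret = 75 → C.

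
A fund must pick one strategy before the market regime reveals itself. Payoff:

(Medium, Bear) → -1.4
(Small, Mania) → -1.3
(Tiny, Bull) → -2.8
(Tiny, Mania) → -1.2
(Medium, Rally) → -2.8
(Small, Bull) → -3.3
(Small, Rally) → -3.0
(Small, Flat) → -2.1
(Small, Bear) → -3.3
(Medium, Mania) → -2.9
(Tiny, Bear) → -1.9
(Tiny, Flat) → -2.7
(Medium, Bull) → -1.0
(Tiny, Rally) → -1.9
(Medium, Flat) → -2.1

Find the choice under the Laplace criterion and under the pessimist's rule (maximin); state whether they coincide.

Row averages: Tiny=-2.1, Small=-2.6, Medium=-2.04
Highest average = -2.04 → Medium.
Row minima: Tiny=-2.8, Small=-3.3, Medium=-2.9
Best worst-case = -2.8 → Tiny.

laplace → Medium; maximin → Tiny (disagree)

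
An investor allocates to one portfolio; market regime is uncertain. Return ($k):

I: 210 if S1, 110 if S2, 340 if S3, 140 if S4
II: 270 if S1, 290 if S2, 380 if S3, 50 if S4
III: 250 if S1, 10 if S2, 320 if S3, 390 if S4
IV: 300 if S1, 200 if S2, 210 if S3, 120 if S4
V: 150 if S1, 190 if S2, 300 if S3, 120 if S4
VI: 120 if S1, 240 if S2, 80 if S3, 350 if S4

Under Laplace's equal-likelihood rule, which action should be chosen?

II

Row averages: I=200, II=247.5, III=242.5, IV=207.5, V=190, VI=197.5
Highest average = 247.5 → II.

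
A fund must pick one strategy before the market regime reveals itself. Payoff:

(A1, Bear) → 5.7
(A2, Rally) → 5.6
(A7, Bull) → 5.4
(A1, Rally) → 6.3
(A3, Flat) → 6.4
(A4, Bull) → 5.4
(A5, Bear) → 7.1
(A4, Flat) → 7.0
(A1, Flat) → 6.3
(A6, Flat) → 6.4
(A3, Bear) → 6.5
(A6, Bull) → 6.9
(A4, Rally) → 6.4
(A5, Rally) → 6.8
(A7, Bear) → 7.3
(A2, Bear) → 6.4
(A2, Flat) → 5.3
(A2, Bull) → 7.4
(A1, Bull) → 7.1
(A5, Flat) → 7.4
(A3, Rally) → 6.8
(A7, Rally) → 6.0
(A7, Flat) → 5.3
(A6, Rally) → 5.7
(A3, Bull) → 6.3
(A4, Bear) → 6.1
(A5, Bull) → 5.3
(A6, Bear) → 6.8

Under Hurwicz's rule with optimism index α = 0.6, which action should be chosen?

A3

A1: 0.6·7.1 + 0.4·5.7 = 6.54
A2: 0.6·7.4 + 0.4·5.3 = 6.56
A3: 0.6·6.8 + 0.4·6.3 = 6.6
A4: 0.6·7.0 + 0.4·5.4 = 6.36
A5: 0.6·7.4 + 0.4·5.3 = 6.56
A6: 0.6·6.9 + 0.4·5.7 = 6.42
A7: 0.6·7.3 + 0.4·5.3 = 6.5
Highest Hurwicz score = 6.6 → A3.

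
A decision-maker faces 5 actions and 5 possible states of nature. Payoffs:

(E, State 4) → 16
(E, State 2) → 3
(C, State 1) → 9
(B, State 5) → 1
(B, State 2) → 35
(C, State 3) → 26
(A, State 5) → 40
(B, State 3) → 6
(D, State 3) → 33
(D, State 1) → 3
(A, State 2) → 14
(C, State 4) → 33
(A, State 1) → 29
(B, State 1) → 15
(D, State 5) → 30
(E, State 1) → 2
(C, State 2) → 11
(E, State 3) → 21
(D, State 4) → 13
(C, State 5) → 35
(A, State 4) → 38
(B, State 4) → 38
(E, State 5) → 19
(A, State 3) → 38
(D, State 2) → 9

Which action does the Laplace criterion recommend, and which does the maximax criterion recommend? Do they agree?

Row averages: A=31.8, B=19, C=22.8, D=17.6, E=12.2
Highest average = 31.8 → A.
Row maxima: A=40, B=38, C=35, D=33, E=21
Best best-case = 40 → A.

laplace → A; maximax → A (agree)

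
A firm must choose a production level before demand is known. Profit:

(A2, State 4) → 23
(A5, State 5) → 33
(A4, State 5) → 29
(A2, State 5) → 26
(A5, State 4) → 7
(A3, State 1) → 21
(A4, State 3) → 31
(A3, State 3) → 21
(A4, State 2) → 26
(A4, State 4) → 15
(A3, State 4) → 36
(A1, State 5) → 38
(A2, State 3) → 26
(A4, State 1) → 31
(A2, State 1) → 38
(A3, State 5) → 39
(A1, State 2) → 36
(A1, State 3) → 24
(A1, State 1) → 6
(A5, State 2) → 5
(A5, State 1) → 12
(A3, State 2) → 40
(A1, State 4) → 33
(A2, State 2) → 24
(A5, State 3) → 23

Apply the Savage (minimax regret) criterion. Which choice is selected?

Column bests: State 1=38, State 2=40, State 3=31, State 4=36, State 5=39.
A1 regrets: 32, 4, 7, 3, 1 → max 32
A2 regrets: 0, 16, 5, 13, 13 → max 16
A3 regrets: 17, 0, 10, 0, 0 → max 17
A4 regrets: 7, 14, 0, 21, 10 → max 21
A5 regrets: 26, 35, 8, 29, 6 → max 35
Smallest max regret = 16 → A2.

A2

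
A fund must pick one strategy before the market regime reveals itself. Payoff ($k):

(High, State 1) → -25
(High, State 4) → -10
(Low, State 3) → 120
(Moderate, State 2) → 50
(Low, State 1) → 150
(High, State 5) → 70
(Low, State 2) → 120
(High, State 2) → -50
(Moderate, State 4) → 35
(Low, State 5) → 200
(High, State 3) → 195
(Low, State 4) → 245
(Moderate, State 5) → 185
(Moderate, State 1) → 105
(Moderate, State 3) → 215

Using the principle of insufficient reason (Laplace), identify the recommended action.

Row averages: Low=167, Moderate=118, High=36
Highest average = 167 → Low.

Low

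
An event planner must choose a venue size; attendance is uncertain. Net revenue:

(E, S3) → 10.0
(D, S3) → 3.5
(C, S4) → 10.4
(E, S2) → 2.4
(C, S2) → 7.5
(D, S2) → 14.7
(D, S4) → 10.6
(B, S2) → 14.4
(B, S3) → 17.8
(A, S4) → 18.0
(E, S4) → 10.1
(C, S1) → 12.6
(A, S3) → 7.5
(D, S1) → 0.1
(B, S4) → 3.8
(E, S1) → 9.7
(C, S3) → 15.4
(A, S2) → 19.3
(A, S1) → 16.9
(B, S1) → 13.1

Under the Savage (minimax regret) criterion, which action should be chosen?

Column bests: S1=16.9, S2=19.3, S3=17.8, S4=18.0.
A regrets: 0.0, 0.0, 10.3, 0.0 → max 10.3
B regrets: 3.8, 4.9, 0.0, 14.2 → max 14.2
C regrets: 4.3, 11.8, 2.4, 7.6 → max 11.8
D regrets: 16.8, 4.6, 14.3, 7.4 → max 16.8
E regrets: 7.2, 16.9, 7.8, 7.9 → max 16.9
Smallest max regret = 10.3 → A.

A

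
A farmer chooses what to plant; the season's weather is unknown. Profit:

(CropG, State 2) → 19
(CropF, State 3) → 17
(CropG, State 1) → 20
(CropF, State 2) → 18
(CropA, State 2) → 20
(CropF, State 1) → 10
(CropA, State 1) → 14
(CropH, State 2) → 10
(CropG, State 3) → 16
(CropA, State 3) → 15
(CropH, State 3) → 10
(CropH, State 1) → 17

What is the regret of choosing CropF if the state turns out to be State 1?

Best payoff under State 1 is 20.
Regret = 20 − 10 = 10.

10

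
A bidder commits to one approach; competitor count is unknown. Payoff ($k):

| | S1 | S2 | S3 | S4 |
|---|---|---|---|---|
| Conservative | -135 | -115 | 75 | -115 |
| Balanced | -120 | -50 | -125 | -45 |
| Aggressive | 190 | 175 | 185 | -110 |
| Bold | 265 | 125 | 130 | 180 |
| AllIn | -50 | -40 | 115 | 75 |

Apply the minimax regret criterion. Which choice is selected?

Bold

Column bests: S1=265, S2=175, S3=185, S4=180.
Conservative regrets: 400, 290, 110, 295 → max 400
Balanced regrets: 385, 225, 310, 225 → max 385
Aggressive regrets: 75, 0, 0, 290 → max 290
Bold regrets: 0, 50, 55, 0 → max 55
AllIn regrets: 315, 215, 70, 105 → max 315
Smallest max regret = 55 → Bold.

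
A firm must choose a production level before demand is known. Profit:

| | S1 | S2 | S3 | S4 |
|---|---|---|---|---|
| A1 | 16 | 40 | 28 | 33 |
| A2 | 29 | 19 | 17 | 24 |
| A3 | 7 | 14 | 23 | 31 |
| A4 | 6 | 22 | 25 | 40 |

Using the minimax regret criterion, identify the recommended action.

Column bests: S1=29, S2=40, S3=28, S4=40.
A1 regrets: 13, 0, 0, 7 → max 13
A2 regrets: 0, 21, 11, 16 → max 21
A3 regrets: 22, 26, 5, 9 → max 26
A4 regrets: 23, 18, 3, 0 → max 23
Smallest max regret = 13 → A1.

A1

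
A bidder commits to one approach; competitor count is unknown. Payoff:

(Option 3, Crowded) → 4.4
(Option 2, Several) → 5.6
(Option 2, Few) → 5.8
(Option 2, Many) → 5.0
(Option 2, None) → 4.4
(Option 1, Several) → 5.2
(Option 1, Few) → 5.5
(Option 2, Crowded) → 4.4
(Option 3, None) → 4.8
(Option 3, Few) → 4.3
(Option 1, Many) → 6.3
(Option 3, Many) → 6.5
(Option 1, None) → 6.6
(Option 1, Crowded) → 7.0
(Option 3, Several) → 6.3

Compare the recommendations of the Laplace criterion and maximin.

laplace → Option 1; maximin → Option 1 (agree)

Row averages: Option 1=6.12, Option 2=5.04, Option 3=5.26
Highest average = 6.12 → Option 1.
Row minima: Option 1=5.2, Option 2=4.4, Option 3=4.3
Best worst-case = 5.2 → Option 1.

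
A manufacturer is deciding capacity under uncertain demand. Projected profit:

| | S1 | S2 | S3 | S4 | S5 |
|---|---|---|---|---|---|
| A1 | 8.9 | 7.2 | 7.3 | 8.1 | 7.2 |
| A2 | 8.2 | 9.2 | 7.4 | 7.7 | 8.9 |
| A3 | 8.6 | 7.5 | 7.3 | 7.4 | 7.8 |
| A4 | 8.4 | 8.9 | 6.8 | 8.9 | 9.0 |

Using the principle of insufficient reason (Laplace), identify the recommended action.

A4

Row averages: A1=7.74, A2=8.28, A3=7.72, A4=8.4
Highest average = 8.4 → A4.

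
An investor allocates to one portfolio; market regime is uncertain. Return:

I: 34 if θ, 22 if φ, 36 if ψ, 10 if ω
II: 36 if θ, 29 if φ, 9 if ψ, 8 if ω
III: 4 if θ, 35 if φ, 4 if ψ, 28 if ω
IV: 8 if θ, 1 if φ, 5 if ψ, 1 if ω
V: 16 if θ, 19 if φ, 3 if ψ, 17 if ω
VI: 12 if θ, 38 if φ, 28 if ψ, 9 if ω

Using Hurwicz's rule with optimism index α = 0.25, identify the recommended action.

I

I: 0.25·36 + 0.75·10 = 16.5
II: 0.25·36 + 0.75·8 = 15
III: 0.25·35 + 0.75·4 = 11.75
IV: 0.25·8 + 0.75·1 = 2.75
V: 0.25·19 + 0.75·3 = 7
VI: 0.25·38 + 0.75·9 = 16.25
Highest Hurwicz score = 16.5 → I.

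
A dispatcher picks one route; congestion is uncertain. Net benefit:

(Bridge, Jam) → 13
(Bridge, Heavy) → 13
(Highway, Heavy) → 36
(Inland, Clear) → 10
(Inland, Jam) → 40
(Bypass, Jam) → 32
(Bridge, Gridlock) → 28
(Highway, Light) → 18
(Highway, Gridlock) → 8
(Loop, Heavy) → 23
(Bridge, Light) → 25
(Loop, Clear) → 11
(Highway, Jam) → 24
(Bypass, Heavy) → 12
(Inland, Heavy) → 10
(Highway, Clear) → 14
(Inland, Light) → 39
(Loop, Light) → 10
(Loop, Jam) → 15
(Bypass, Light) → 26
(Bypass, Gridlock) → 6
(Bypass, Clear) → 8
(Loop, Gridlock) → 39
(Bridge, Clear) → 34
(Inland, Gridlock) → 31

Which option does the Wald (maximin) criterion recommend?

Bridge

Row minima: Highway=8, Bridge=13, Inland=10, Loop=10, Bypass=6
Best worst-case = 13 → Bridge.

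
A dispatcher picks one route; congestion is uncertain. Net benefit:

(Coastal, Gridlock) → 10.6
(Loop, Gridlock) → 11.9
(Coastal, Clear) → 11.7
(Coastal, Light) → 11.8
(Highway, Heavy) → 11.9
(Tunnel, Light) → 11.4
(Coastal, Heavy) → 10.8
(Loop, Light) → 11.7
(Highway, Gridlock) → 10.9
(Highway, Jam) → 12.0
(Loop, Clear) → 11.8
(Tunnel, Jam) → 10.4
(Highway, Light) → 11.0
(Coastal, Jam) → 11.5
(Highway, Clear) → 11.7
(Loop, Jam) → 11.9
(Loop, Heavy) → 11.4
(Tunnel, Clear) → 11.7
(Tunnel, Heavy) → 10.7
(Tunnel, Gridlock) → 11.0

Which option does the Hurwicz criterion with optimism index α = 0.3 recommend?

Loop: 0.3·11.9 + 0.7·11.4 = 11.55
Tunnel: 0.3·11.7 + 0.7·10.4 = 10.79
Coastal: 0.3·11.8 + 0.7·10.6 = 10.96
Highway: 0.3·12.0 + 0.7·10.9 = 11.23
Highest Hurwicz score = 11.55 → Loop.

Loop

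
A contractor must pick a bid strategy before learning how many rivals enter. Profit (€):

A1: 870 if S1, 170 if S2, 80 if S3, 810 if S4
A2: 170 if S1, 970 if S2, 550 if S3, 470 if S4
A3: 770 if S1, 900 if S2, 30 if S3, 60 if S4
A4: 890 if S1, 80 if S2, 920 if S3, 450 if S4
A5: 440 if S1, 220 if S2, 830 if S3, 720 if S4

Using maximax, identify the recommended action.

Row maxima: A1=870, A2=970, A3=900, A4=920, A5=830
Best best-case = 970 → A2.

A2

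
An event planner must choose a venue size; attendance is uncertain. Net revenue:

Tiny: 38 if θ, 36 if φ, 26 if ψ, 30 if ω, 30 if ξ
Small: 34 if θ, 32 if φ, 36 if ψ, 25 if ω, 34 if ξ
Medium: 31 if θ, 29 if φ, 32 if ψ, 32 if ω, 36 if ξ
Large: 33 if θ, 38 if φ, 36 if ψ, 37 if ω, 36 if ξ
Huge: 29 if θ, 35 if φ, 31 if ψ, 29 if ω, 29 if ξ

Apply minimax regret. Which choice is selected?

Column bests: θ=38, φ=38, ψ=36, ω=37, ξ=36.
Tiny regrets: 0, 2, 10, 7, 6 → max 10
Small regrets: 4, 6, 0, 12, 2 → max 12
Medium regrets: 7, 9, 4, 5, 0 → max 9
Large regrets: 5, 0, 0, 0, 0 → max 5
Huge regrets: 9, 3, 5, 8, 7 → max 9
Smallest max regret = 5 → Large.

Large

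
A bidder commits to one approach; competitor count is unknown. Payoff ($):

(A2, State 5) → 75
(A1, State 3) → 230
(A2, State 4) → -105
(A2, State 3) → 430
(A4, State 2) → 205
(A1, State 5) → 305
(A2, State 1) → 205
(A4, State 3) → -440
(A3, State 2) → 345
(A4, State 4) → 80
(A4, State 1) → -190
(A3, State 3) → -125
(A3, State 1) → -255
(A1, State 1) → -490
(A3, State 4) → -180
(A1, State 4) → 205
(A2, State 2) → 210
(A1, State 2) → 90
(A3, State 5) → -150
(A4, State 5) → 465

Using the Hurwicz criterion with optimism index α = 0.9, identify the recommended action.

A1: 0.9·305 + 0.1·(-490) = 225.5
A2: 0.9·430 + 0.1·(-105) = 376.5
A3: 0.9·345 + 0.1·(-255) = 285
A4: 0.9·465 + 0.1·(-440) = 374.5
Highest Hurwicz score = 376.5 → A2.

A2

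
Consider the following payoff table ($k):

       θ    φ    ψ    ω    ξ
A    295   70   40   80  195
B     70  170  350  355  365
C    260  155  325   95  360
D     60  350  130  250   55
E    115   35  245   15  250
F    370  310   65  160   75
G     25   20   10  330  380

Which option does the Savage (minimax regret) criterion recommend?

C

Column bests: θ=370, φ=350, ψ=350, ω=355, ξ=380.
A regrets: 75, 280, 310, 275, 185 → max 310
B regrets: 300, 180, 0, 0, 15 → max 300
C regrets: 110, 195, 25, 260, 20 → max 260
D regrets: 310, 0, 220, 105, 325 → max 325
E regrets: 255, 315, 105, 340, 130 → max 340
F regrets: 0, 40, 285, 195, 305 → max 305
G regrets: 345, 330, 340, 25, 0 → max 345
Smallest max regret = 260 → C.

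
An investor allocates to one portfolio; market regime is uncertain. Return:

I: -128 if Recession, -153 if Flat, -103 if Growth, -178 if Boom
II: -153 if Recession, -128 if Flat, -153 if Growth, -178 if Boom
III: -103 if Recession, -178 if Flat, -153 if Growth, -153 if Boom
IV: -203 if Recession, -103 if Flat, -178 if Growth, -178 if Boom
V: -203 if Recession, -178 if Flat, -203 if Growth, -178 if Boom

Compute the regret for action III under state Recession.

Best payoff under Recession is -103.
Regret = -103 − (-103) = 0.

0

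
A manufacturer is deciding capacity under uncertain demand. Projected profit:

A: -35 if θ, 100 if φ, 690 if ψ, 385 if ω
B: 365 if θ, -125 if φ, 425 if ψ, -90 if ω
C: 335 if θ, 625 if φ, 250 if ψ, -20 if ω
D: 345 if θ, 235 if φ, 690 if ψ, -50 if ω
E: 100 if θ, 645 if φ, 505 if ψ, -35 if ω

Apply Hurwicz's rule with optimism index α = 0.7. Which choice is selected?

A

A: 0.7·690 + 0.3·(-35) = 472.5
B: 0.7·425 + 0.3·(-125) = 260
C: 0.7·625 + 0.3·(-20) = 431.5
D: 0.7·690 + 0.3·(-50) = 468
E: 0.7·645 + 0.3·(-35) = 441
Highest Hurwicz score = 472.5 → A.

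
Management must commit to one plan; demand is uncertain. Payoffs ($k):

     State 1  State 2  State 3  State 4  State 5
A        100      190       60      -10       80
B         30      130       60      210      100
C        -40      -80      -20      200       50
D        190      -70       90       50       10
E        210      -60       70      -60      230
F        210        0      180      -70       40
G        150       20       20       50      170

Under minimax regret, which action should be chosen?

Column bests: State 1=210, State 2=190, State 3=180, State 4=210, State 5=230.
A regrets: 110, 0, 120, 220, 150 → max 220
B regrets: 180, 60, 120, 0, 130 → max 180
C regrets: 250, 270, 200, 10, 180 → max 270
D regrets: 20, 260, 90, 160, 220 → max 260
E regrets: 0, 250, 110, 270, 0 → max 270
F regrets: 0, 190, 0, 280, 190 → max 280
G regrets: 60, 170, 160, 160, 60 → max 170
Smallest max regret = 170 → G.

G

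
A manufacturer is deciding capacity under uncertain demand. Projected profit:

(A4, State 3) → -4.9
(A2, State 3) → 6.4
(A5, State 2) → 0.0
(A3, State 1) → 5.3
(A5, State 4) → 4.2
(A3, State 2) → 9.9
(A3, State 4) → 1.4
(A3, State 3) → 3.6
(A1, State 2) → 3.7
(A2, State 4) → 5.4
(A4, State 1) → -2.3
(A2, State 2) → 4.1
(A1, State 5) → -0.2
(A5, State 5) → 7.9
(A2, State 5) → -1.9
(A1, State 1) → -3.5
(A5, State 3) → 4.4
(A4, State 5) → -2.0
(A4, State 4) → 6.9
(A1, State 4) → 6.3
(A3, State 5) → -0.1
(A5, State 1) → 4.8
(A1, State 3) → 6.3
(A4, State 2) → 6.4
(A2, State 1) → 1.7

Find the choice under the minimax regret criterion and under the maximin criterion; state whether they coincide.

minimax regret → A3; maximin → A5 (disagree)

Column bests: State 1=5.3, State 2=9.9, State 3=6.4, State 4=6.9, State 5=7.9.
A1 regrets: 8.8, 6.2, 0.1, 0.6, 8.1 → max 8.8
A2 regrets: 3.6, 5.8, 0.0, 1.5, 9.8 → max 9.8
A3 regrets: 0.0, 0.0, 2.8, 5.5, 8.0 → max 8.0
A4 regrets: 7.6, 3.5, 11.3, 0.0, 9.9 → max 11.3
A5 regrets: 0.5, 9.9, 2.0, 2.7, 0.0 → max 9.9
Smallest max regret = 8.0 → A3.
Row minima: A1=-3.5, A2=-1.9, A3=-0.1, A4=-4.9, A5=0.0
Best worst-case = 0.0 → A5.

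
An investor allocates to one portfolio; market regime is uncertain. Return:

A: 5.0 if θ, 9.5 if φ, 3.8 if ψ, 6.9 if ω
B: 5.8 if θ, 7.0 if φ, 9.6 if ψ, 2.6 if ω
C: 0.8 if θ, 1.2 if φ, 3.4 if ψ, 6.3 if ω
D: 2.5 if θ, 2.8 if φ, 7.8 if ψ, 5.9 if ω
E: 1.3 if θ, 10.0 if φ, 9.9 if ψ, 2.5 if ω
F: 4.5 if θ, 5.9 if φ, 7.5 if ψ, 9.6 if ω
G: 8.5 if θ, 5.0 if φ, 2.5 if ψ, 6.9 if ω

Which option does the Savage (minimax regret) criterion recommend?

F

Column bests: θ=8.5, φ=10.0, ψ=9.9, ω=9.6.
A regrets: 3.5, 0.5, 6.1, 2.7 → max 6.1
B regrets: 2.7, 3.0, 0.3, 7.0 → max 7.0
C regrets: 7.7, 8.8, 6.5, 3.3 → max 8.8
D regrets: 6.0, 7.2, 2.1, 3.7 → max 7.2
E regrets: 7.2, 0.0, 0.0, 7.1 → max 7.2
F regrets: 4.0, 4.1, 2.4, 0.0 → max 4.1
G regrets: 0.0, 5.0, 7.4, 2.7 → max 7.4
Smallest max regret = 4.1 → F.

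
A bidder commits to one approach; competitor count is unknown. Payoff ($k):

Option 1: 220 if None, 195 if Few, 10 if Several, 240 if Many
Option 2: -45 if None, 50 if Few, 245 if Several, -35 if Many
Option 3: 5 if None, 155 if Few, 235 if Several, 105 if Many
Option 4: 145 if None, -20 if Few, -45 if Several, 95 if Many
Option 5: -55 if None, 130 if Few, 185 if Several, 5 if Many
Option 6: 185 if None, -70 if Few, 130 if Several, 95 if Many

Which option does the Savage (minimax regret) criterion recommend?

Column bests: None=220, Few=195, Several=245, Many=240.
Option 1 regrets: 0, 0, 235, 0 → max 235
Option 2 regrets: 265, 145, 0, 275 → max 275
Option 3 regrets: 215, 40, 10, 135 → max 215
Option 4 regrets: 75, 215, 290, 145 → max 290
Option 5 regrets: 275, 65, 60, 235 → max 275
Option 6 regrets: 35, 265, 115, 145 → max 265
Smallest max regret = 215 → Option 3.

Option 3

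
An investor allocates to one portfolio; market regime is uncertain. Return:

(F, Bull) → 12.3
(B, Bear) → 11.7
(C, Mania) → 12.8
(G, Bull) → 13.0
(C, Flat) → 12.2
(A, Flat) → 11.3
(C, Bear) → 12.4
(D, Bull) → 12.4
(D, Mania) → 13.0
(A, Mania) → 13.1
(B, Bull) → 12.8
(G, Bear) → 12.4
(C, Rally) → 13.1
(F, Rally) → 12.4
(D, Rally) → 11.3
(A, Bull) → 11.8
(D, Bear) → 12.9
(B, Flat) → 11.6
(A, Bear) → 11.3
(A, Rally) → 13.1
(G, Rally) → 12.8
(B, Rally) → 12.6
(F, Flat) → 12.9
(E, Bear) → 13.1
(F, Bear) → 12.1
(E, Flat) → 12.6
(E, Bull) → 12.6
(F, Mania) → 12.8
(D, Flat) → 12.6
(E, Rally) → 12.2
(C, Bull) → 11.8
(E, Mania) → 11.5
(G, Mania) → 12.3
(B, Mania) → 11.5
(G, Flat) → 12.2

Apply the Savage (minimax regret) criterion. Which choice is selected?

G

Column bests: Bear=13.1, Flat=12.9, Bull=13.0, Rally=13.1, Mania=13.1.
A regrets: 1.8, 1.6, 1.2, 0.0, 0.0 → max 1.8
B regrets: 1.4, 1.3, 0.2, 0.5, 1.6 → max 1.6
C regrets: 0.7, 0.7, 1.2, 0.0, 0.3 → max 1.2
D regrets: 0.2, 0.3, 0.6, 1.8, 0.1 → max 1.8
E regrets: 0.0, 0.3, 0.4, 0.9, 1.6 → max 1.6
F regrets: 1.0, 0.0, 0.7, 0.7, 0.3 → max 1.0
G regrets: 0.7, 0.7, 0.0, 0.3, 0.8 → max 0.8
Smallest max regret = 0.8 → G.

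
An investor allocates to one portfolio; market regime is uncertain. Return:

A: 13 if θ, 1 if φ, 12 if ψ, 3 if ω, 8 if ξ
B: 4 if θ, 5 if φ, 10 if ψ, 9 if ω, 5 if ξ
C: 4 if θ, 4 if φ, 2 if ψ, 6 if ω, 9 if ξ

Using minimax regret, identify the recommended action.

Column bests: θ=13, φ=5, ψ=12, ω=9, ξ=9.
A regrets: 0, 4, 0, 6, 1 → max 6
B regrets: 9, 0, 2, 0, 4 → max 9
C regrets: 9, 1, 10, 3, 0 → max 10
Smallest max regret = 6 → A.

A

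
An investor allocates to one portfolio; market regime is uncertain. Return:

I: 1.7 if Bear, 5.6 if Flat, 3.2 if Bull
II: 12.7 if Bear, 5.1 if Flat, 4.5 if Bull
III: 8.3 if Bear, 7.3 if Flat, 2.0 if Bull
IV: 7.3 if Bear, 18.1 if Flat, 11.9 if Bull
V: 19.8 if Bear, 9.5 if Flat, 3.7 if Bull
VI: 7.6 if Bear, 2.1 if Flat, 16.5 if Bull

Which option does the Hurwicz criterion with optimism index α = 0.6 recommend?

IV

I: 0.6·5.6 + 0.4·1.7 = 4.04
II: 0.6·12.7 + 0.4·4.5 = 9.42
III: 0.6·8.3 + 0.4·2.0 = 5.78
IV: 0.6·18.1 + 0.4·7.3 = 13.78
V: 0.6·19.8 + 0.4·3.7 = 13.36
VI: 0.6·16.5 + 0.4·2.1 = 10.74
Highest Hurwicz score = 13.78 → IV.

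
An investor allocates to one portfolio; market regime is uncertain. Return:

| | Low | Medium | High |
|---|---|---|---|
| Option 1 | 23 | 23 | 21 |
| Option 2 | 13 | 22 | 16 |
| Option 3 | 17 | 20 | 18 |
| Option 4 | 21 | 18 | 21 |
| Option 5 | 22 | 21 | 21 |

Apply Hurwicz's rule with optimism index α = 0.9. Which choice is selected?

Option 1: 0.9·23 + 0.1·21 = 22.8
Option 2: 0.9·22 + 0.1·13 = 21.1
Option 3: 0.9·20 + 0.1·17 = 19.7
Option 4: 0.9·21 + 0.1·18 = 20.7
Option 5: 0.9·22 + 0.1·21 = 21.9
Highest Hurwicz score = 22.8 → Option 1.

Option 1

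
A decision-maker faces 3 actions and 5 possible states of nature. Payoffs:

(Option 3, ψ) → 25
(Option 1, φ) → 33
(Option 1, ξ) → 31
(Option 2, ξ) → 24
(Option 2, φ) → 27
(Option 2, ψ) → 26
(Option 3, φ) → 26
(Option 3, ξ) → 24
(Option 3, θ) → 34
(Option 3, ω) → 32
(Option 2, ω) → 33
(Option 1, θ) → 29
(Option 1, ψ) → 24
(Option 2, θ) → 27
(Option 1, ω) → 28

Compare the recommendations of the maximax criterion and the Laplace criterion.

maximax → Option 3; laplace → Option 1 (disagree)

Row maxima: Option 1=33, Option 2=33, Option 3=34
Best best-case = 34 → Option 3.
Row averages: Option 1=29, Option 2=27.4, Option 3=28.2
Highest average = 29 → Option 1.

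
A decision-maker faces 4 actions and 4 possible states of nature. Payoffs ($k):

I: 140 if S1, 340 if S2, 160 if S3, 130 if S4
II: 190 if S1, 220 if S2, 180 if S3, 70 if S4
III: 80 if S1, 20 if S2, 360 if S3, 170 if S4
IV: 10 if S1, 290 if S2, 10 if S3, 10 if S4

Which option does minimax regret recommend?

Column bests: S1=190, S2=340, S3=360, S4=170.
I regrets: 50, 0, 200, 40 → max 200
II regrets: 0, 120, 180, 100 → max 180
III regrets: 110, 320, 0, 0 → max 320
IV regrets: 180, 50, 350, 160 → max 350
Smallest max regret = 180 → II.

II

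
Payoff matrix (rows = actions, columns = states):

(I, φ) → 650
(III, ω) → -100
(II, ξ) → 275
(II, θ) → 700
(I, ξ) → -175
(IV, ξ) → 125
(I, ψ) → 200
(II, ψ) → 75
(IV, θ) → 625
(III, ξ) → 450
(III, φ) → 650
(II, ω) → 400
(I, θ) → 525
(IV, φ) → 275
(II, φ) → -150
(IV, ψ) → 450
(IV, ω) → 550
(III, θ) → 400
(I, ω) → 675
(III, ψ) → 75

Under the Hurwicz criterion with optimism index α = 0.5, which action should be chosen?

IV

I: 0.5·675 + 0.5·(-175) = 250
II: 0.5·700 + 0.5·(-150) = 275
III: 0.5·650 + 0.5·(-100) = 275
IV: 0.5·625 + 0.5·125 = 375
Highest Hurwicz score = 375 → IV.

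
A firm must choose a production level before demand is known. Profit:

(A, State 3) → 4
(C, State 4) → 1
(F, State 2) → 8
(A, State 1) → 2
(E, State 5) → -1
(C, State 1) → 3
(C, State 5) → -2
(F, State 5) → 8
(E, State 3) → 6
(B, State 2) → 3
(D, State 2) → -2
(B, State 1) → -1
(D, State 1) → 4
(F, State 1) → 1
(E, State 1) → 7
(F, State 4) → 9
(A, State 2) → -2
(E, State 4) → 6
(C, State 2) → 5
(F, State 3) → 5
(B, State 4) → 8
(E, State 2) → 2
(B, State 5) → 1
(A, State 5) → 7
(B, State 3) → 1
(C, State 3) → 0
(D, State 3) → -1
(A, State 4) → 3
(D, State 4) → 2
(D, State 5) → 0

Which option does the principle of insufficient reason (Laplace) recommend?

F

Row averages: A=2.8, B=2.4, C=1.4, D=0.6, E=4, F=6.2
Highest average = 6.2 → F.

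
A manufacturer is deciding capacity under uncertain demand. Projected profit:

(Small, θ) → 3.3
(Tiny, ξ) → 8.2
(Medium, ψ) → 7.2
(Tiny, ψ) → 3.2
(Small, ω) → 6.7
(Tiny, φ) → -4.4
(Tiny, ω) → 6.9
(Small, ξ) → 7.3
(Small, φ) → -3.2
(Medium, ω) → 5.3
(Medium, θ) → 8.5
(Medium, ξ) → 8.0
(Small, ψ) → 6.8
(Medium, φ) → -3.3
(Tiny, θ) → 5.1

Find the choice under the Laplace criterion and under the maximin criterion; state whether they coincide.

Row averages: Tiny=3.8, Small=4.18, Medium=5.14
Highest average = 5.14 → Medium.
Row minima: Tiny=-4.4, Small=-3.2, Medium=-3.3
Best worst-case = -3.2 → Small.

laplace → Medium; maximin → Small (disagree)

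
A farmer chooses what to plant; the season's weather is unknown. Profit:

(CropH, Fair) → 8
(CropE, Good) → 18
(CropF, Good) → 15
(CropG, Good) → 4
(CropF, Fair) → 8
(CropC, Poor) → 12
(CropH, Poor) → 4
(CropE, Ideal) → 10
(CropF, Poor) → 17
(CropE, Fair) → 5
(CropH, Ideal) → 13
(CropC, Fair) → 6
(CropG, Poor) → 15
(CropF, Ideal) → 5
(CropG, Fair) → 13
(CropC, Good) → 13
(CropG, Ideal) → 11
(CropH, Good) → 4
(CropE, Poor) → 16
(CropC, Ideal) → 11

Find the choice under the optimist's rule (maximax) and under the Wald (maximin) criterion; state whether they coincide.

Row maxima: CropC=13, CropF=17, CropH=13, CropE=18, CropG=15
Best best-case = 18 → CropE.
Row minima: CropC=6, CropF=5, CropH=4, CropE=5, CropG=4
Best worst-case = 6 → CropC.

maximax → CropE; maximin → CropC (disagree)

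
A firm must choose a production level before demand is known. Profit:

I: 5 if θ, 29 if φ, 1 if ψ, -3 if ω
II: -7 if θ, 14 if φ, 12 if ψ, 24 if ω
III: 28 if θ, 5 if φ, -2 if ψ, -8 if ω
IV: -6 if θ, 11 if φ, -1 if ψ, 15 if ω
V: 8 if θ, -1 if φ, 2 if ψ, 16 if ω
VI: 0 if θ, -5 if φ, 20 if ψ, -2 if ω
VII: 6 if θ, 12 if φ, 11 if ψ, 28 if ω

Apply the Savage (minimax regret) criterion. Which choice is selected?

Column bests: θ=28, φ=29, ψ=20, ω=28.
I regrets: 23, 0, 19, 31 → max 31
II regrets: 35, 15, 8, 4 → max 35
III regrets: 0, 24, 22, 36 → max 36
IV regrets: 34, 18, 21, 13 → max 34
V regrets: 20, 30, 18, 12 → max 30
VI regrets: 28, 34, 0, 30 → max 34
VII regrets: 22, 17, 9, 0 → max 22
Smallest max regret = 22 → VII.

VII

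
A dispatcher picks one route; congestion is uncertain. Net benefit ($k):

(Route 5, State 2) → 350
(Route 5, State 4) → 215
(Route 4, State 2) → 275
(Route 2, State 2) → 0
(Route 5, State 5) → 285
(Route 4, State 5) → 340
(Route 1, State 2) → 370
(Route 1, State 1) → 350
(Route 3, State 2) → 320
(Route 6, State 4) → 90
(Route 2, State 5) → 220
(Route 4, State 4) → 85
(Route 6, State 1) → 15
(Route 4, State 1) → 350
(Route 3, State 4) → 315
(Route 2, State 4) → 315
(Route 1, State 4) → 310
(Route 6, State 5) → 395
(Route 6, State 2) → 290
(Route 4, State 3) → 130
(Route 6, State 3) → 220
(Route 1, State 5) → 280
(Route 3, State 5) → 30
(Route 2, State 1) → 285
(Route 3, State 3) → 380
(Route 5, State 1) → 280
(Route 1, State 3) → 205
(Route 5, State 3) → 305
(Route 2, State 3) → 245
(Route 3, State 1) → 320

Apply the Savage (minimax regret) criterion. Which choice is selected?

Column bests: State 1=350, State 2=370, State 3=380, State 4=315, State 5=395.
Route 1 regrets: 0, 0, 175, 5, 115 → max 175
Route 2 regrets: 65, 370, 135, 0, 175 → max 370
Route 3 regrets: 30, 50, 0, 0, 365 → max 365
Route 4 regrets: 0, 95, 250, 230, 55 → max 250
Route 5 regrets: 70, 20, 75, 100, 110 → max 110
Route 6 regrets: 335, 80, 160, 225, 0 → max 335
Smallest max regret = 110 → Route 5.

Route 5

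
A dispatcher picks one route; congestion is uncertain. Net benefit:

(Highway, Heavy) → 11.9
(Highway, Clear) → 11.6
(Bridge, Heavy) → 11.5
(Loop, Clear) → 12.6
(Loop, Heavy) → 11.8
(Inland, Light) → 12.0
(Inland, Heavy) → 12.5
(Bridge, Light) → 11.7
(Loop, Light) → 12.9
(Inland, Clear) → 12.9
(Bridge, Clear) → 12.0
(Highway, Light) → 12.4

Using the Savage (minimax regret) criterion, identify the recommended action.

Column bests: Clear=12.9, Light=12.9, Heavy=12.5.
Inland regrets: 0.0, 0.9, 0.0 → max 0.9
Bridge regrets: 0.9, 1.2, 1.0 → max 1.2
Loop regrets: 0.3, 0.0, 0.7 → max 0.7
Highway regrets: 1.3, 0.5, 0.6 → max 1.3
Smallest max regret = 0.7 → Loop.

Loop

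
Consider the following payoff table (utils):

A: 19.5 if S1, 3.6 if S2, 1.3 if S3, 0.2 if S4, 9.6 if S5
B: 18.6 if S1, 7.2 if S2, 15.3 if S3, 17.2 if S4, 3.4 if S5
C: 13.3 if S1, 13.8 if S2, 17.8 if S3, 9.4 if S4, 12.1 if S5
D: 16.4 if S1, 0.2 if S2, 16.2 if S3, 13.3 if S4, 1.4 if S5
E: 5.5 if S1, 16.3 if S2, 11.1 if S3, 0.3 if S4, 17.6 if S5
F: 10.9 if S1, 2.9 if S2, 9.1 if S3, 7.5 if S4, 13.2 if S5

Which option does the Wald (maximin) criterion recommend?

Row minima: A=0.2, B=3.4, C=9.4, D=0.2, E=0.3, F=2.9
Best worst-case = 9.4 → C.

C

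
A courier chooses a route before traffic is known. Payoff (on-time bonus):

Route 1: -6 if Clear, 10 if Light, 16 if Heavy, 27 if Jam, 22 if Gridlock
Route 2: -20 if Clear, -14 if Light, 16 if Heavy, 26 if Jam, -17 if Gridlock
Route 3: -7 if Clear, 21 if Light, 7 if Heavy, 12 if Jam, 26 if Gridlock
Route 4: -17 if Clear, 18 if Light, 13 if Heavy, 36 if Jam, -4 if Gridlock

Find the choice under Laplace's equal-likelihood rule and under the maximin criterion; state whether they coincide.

Row averages: Route 1=13.8, Route 2=-1.8, Route 3=11.8, Route 4=9.2
Highest average = 13.8 → Route 1.
Row minima: Route 1=-6, Route 2=-20, Route 3=-7, Route 4=-17
Best worst-case = -6 → Route 1.

laplace → Route 1; maximin → Route 1 (agree)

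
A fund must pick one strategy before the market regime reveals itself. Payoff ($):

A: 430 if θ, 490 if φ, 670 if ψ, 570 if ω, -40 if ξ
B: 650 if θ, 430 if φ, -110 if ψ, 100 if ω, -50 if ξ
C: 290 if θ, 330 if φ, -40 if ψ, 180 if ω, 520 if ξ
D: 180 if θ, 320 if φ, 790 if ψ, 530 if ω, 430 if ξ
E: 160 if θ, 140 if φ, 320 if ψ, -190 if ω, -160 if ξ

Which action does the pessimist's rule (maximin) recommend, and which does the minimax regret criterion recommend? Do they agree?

maximin → D; minimax regret → D (agree)

Row minima: A=-40, B=-110, C=-40, D=180, E=-190
Best worst-case = 180 → D.
Column bests: θ=650, φ=490, ψ=790, ω=570, ξ=520.
A regrets: 220, 0, 120, 0, 560 → max 560
B regrets: 0, 60, 900, 470, 570 → max 900
C regrets: 360, 160, 830, 390, 0 → max 830
D regrets: 470, 170, 0, 40, 90 → max 470
E regrets: 490, 350, 470, 760, 680 → max 760
Smallest max regret = 470 → D.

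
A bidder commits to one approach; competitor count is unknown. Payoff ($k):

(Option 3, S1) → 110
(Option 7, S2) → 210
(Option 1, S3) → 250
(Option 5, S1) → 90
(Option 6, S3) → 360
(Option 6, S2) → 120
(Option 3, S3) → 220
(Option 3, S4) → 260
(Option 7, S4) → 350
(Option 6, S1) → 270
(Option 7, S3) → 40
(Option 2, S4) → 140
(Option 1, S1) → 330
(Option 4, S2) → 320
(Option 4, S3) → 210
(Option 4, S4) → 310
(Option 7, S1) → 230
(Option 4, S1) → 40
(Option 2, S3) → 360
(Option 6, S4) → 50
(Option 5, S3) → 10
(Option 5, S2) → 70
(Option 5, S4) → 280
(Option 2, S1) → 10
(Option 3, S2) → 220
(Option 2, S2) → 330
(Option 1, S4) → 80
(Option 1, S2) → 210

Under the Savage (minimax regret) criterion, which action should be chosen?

Option 3

Column bests: S1=330, S2=330, S3=360, S4=350.
Option 1 regrets: 0, 120, 110, 270 → max 270
Option 2 regrets: 320, 0, 0, 210 → max 320
Option 3 regrets: 220, 110, 140, 90 → max 220
Option 4 regrets: 290, 10, 150, 40 → max 290
Option 5 regrets: 240, 260, 350, 70 → max 350
Option 6 regrets: 60, 210, 0, 300 → max 300
Option 7 regrets: 100, 120, 320, 0 → max 320
Smallest max regret = 220 → Option 3.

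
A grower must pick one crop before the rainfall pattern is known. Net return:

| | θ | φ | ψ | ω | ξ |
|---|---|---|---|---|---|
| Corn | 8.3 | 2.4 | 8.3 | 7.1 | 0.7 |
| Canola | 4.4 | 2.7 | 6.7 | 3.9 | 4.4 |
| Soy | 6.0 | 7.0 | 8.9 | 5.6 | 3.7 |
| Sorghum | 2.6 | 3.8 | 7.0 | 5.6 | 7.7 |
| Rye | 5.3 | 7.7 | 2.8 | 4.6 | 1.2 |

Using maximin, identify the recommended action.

Row minima: Corn=0.7, Canola=2.7, Soy=3.7, Sorghum=2.6, Rye=1.2
Best worst-case = 3.7 → Soy.

Soy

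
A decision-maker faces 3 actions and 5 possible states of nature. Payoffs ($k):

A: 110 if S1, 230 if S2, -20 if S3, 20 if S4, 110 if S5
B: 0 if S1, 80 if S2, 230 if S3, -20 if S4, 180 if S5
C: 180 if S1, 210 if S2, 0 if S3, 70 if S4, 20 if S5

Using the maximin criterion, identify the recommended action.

Row minima: A=-20, B=-20, C=0
Best worst-case = 0 → C.

C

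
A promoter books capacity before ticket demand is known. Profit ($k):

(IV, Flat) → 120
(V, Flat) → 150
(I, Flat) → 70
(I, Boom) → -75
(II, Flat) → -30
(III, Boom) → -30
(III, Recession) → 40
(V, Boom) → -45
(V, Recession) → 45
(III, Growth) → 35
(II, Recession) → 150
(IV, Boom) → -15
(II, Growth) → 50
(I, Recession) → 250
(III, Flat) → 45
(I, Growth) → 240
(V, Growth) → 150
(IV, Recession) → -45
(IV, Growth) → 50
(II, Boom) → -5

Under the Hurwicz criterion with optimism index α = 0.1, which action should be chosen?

II

I: 0.1·250 + 0.9·(-75) = -42.5
II: 0.1·150 + 0.9·(-30) = -12
III: 0.1·45 + 0.9·(-30) = -22.5
IV: 0.1·120 + 0.9·(-45) = -28.5
V: 0.1·150 + 0.9·(-45) = -25.5
Highest Hurwicz score = -12 → II.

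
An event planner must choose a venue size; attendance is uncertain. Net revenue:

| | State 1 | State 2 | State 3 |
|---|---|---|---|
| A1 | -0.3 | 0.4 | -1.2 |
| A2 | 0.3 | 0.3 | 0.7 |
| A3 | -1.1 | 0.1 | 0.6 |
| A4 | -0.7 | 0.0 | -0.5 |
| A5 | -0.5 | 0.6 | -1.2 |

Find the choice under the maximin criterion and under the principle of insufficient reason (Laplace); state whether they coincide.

Row minima: A1=-1.2, A2=0.3, A3=-1.1, A4=-0.7, A5=-1.2
Best worst-case = 0.3 → A2.
Row averages: A1=-11/30, A2=13/30, A3=-2/15, A4=-0.4, A5=-11/30
Highest average = 13/30 → A2.

maximin → A2; laplace → A2 (agree)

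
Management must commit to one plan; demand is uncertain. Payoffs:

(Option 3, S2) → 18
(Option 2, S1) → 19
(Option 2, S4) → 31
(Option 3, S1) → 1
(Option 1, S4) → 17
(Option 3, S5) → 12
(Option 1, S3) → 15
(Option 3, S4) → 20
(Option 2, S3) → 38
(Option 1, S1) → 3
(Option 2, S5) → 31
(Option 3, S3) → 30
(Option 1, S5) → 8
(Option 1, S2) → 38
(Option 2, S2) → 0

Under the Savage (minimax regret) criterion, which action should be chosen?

Column bests: S1=19, S2=38, S3=38, S4=31, S5=31.
Option 1 regrets: 16, 0, 23, 14, 23 → max 23
Option 2 regrets: 0, 38, 0, 0, 0 → max 38
Option 3 regrets: 18, 20, 8, 11, 19 → max 20
Smallest max regret = 20 → Option 3.

Option 3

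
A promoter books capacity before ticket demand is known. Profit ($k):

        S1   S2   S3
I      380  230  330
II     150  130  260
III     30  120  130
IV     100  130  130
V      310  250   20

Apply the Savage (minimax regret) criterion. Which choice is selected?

I

Column bests: S1=380, S2=250, S3=330.
I regrets: 0, 20, 0 → max 20
II regrets: 230, 120, 70 → max 230
III regrets: 350, 130, 200 → max 350
IV regrets: 280, 120, 200 → max 280
V regrets: 70, 0, 310 → max 310
Smallest max regret = 20 → I.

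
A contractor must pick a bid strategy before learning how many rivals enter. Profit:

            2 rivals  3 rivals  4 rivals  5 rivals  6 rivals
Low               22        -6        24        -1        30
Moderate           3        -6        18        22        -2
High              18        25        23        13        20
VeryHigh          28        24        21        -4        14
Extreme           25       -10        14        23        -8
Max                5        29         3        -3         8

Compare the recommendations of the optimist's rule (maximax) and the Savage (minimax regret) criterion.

maximax → Low; minimax regret → High (disagree)

Row maxima: Low=30, Moderate=22, High=25, VeryHigh=28, Extreme=25, Max=29
Best best-case = 30 → Low.
Column bests: 2 rivals=28, 3 rivals=29, 4 rivals=24, 5 rivals=23, 6 rivals=30.
Low regrets: 6, 35, 0, 24, 0 → max 35
Moderate regrets: 25, 35, 6, 1, 32 → max 35
High regrets: 10, 4, 1, 10, 10 → max 10
VeryHigh regrets: 0, 5, 3, 27, 16 → max 27
Extreme regrets: 3, 39, 10, 0, 38 → max 39
Max regrets: 23, 0, 21, 26, 22 → max 26
Smallest max regret = 10 → High.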